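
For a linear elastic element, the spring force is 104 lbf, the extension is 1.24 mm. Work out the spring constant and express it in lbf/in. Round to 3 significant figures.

Rearranging F = k·x for k: k = F/x.
F = 104 lbf = 462.6 N; x = 1.24 mm = 0.001240 m.
k = 3.731×10^5 N/m
3.731×10^5 N/m × (1 lbf/in / 175.1 N/m) = 2130 lbf/in

2130 lbf/in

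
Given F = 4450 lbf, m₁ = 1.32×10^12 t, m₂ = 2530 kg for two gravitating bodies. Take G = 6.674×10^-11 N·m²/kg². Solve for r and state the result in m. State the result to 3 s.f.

106 m

From Newton's law of gravitation: r = √(G·m₁m₂/F).
F = 4450 lbf = 19795 N; m₁ = 1.32×10^12 t = 1.320×10^15 kg; m₂ = 2530 kg; G = 6.674×10^-11 N·m²/kg².
r = 106.1 m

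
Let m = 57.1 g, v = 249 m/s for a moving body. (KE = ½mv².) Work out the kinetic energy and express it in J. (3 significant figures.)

1770 J

KE is given directly by: KE = ½mv².
m = 57.1 g = 0.05710 kg; v = 249 m/s.
KE = 1770 J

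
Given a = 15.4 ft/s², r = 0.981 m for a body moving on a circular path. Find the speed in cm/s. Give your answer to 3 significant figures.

215 cm/s

Rearranging: v = √(a·r).
a = 15.4 ft/s² = 4.694 m/s²; r = 0.981 m.
v = 2.146 m/s
2.146 m/s × (1 cm/s / 0.01000 m/s) = 214.6 cm/s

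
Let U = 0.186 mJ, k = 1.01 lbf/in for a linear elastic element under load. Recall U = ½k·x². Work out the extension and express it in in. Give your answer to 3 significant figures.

Rearranging U = ½k·x² for x: x = √(2U/k).
U = 0.186 mJ = 1.860×10^-4 J; k = 1.01 lbf/in = 176.9 N/m.
x = 0.001450 m
0.001450 m × (1 in / 0.02540 m) = 0.05710 in

0.0571 in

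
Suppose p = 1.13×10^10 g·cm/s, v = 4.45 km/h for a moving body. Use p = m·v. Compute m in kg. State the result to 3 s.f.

Solving p = m·v for m: m = p/v.
p = 1.13×10^10 g·cm/s = 1.130×10^5 kg·m/s; v = 4.45 km/h = 1.236 m/s.
m = 91416 kg

91400 kg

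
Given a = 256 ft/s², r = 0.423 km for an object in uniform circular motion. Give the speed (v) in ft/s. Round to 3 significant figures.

596 ft/s

Rearranging: v = √(a·r).
a = 256 ft/s² = 78.03 m/s²; r = 0.423 km = 423.0 m.
v = 181.7 m/s
181.7 m/s × (1 ft/s / 0.3048 m/s) = 596.0 ft/s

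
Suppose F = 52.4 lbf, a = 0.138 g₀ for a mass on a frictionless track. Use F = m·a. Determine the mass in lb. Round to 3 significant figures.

380 lb

Rearranging F = m·a for m: m = F/a.
F = 52.4 lbf = 233.1 N; a = 0.138 g₀ = 1.353 m/s².
m = 172.2 kg
172.2 kg × (1 lb / 0.4536 kg) = 379.7 lb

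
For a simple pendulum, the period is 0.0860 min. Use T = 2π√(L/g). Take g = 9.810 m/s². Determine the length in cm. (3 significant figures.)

662 cm

Rearranging: L = g·(T/2π)².
T = 0.0860 min = 5.160 s; g = 9.810 m/s².
L = 6.616 m
6.616 m × (1 cm / 0.01000 m) = 661.6 cm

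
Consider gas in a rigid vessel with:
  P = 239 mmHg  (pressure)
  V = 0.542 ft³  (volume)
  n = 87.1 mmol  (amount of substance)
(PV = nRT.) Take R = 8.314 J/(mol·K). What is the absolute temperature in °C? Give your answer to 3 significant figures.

402 °C

Rearranging PV = nRT for T: T = PV/(nR).
P = 239 mmHg = 31864 Pa; V = 0.542 ft³ = 0.01535 m³; n = 87.1 mmol = 0.08710 mol; R = 8.314 J/(mol·K).
T = 675.3 K
675.3 K − 273.15 = 402.2 °C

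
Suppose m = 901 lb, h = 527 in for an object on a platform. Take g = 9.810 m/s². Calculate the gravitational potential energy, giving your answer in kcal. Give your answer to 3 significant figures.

Directly: PE = mgh.
m = 901 lb = 408.7 kg; h = 527 in = 13.39 m; g = 9.810 m/s².
PE = 53667 J
53667 J × (1 kcal / 4184 J) = 12.83 kcal

12.8 kcal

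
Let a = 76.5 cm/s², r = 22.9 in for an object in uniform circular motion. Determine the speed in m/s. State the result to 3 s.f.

0.667 m/s

Solving a = v²/r for v: v = √(a·r).
a = 76.5 cm/s² = 0.7650 m/s²; r = 22.9 in = 0.5817 m.
v = 0.6671 m/s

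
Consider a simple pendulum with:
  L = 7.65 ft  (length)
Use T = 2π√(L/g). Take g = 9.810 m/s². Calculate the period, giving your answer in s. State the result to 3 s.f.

T is given directly by: T = 2π√(L/g).
L = 7.65 ft = 2.332 m; g = 9.810 m/s².
T = 3.063 s

3.06 s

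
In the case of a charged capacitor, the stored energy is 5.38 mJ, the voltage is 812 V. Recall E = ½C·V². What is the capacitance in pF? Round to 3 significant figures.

16300 pF

Rearranging: C = 2E/V².
E = 5.38 mJ = 0.005380 J; V = 812 V.
C = 1.632×10^-8 F
1.632×10^-8 F × (1 pF / 1.000×10^-12 F) = 16319 pF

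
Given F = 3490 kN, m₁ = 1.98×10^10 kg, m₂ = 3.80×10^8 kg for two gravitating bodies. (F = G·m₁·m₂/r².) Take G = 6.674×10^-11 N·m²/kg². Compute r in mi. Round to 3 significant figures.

0.00745 mi

Solving F = G·m₁·m₂/r² for r: r = √(G·m₁m₂/F).
F = 3490 kN = 3.490×10^6 N; m₁ = 1.98×10^10 kg; m₂ = 3.80×10^8 kg; G = 6.674×10^-11 N·m²/kg².
r = 12.00 m
12.00 m × (1 mi / 1609 m) = 0.007453 mi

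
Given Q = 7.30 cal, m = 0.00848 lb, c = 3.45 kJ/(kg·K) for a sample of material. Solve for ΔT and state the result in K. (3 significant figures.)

2.30 K

Rearranging: ΔT = Q/(m·c).
Q = 7.30 cal = 30.54 J; m = 0.00848 lb = 0.003846 kg; c = 3.45 kJ/(kg·K) = 3450 J/(kg·K).
ΔT = 2.302 K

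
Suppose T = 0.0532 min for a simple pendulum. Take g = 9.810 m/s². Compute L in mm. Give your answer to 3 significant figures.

Rearranging T = 2π√(L/g) for L: L = g·(T/2π)².
T = 0.0532 min = 3.192 s; g = 9.810 m/s².
L = 2.532 m
2.532 m × (1 mm / 0.001000 m) = 2532 mm

2530 mm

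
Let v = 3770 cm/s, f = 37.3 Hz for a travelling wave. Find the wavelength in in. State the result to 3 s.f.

39.8 in

Solving v = f·λ for λ: λ = v/f.
v = 3770 cm/s = 37.70 m/s; f = 37.3 Hz.
λ = 1.011 m
1.011 m × (1 in / 0.02540 m) = 39.79 in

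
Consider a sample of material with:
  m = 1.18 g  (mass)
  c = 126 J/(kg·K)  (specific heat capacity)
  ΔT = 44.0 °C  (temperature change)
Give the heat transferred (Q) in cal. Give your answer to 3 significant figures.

1.56 cal

Q is given directly by: Q = mcΔT.
m = 1.18 g = 0.001180 kg; c = 126 J/(kg·K); ΔT = 44.0 °C = 44.00 K.
Q = 6.542 J
6.542 J × (1 cal / 4.184 J) = 1.564 cal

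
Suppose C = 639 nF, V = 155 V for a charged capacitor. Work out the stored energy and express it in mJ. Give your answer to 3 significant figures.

7.68 mJ

E is given directly by: E = ½CV².
C = 639 nF = 6.390×10^-7 F; V = 155 V.
E = 0.007676 J
0.007676 J × (1 mJ / 0.001000 J) = 7.676 mJ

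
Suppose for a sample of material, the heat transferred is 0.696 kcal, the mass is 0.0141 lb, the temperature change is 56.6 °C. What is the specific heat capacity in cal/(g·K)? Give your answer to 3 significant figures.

Solving Q = m·c·ΔT for c: c = Q/(m·ΔT).
Q = 0.696 kcal = 2912 J; m = 0.0141 lb = 0.006396 kg; ΔT = 56.6 °C = 56.60 K.
c = 8045 J/(kg·K)
8045 J/(kg·K) × (1 cal/(g·K) / 4184 J/(kg·K)) = 1.923 cal/(g·K)

1.92 cal/(g·K)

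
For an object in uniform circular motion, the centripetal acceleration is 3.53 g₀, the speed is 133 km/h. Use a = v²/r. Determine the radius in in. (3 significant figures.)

1550 in

Rearranging: r = v²/a.
a = 3.53 g₀ = 34.62 m/s²; v = 133 km/h = 36.94 m/s.
r = 39.43 m
39.43 m × (1 in / 0.02540 m) = 1552 in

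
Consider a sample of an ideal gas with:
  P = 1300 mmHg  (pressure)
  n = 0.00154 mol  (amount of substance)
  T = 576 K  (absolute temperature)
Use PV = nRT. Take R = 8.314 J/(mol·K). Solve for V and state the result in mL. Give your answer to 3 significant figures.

Solving PV = nRT for V: V = nRT/P.
P = 1300 mmHg = 1.733×10^5 Pa; n = 0.00154 mol; T = 576 K; R = 8.314 J/(mol·K).
V = 4.255×10^-5 m³
4.255×10^-5 m³ × (1 mL / 1.000×10^-6 m³) = 42.55 mL

42.6 mL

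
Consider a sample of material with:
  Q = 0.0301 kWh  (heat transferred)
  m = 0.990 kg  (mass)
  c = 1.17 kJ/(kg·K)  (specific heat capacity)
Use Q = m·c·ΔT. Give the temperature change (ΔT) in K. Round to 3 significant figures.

93.6 K

Rearranging: ΔT = Q/(m·c).
Q = 0.0301 kWh = 1.084×10^5 J; m = 0.990 kg; c = 1.17 kJ/(kg·K) = 1170 J/(kg·K).
ΔT = 93.55 K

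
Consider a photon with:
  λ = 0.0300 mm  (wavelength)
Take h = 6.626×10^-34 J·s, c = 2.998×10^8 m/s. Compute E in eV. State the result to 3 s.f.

0.0413 eV

Directly: E = hc/λ.
λ = 0.0300 mm = 3.000×10^-5 m; h = 6.626×10^-34 J·s; c = 2.998×10^8 m/s.
E = 6.622×10^-21 J
6.622×10^-21 J × (1 eV / 1.602×10^-19 J) = 0.04133 eV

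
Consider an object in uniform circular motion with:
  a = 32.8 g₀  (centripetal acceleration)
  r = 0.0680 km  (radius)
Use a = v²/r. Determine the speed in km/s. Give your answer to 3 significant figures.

Rearranging: v = √(a·r).
a = 32.8 g₀ = 321.7 m/s²; r = 0.0680 km = 68.00 m.
v = 147.9 m/s
147.9 m/s × (1 km/s / 1000 m/s) = 0.1479 km/s

0.148 km/s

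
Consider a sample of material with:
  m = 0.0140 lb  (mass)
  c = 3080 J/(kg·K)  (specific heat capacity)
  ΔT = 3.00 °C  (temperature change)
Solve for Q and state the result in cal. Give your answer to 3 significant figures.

Q is given directly by: Q = mcΔT.
m = 0.0140 lb = 0.006350 kg; c = 3080 J/(kg·K); ΔT = 3.00 °C = 3.000 K.
Q = 58.68 J
58.68 J × (1 cal / 4.184 J) = 14.02 cal

14.0 cal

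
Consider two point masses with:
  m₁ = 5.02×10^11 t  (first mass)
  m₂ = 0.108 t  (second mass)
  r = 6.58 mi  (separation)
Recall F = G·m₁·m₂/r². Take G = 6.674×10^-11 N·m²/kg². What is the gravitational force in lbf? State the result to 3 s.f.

0.00725 lbf

From Newton's law of gravitation: F = Gm₁m₂/r².
m₁ = 5.02×10^11 t = 5.020×10^14 kg; m₂ = 0.108 t = 108.0 kg; r = 6.58 mi = 10589 m; G = 6.674×10^-11 N·m²/kg².
F = 0.03227 N
0.03227 N × (1 lbf / 4.448 N) = 0.007254 lbf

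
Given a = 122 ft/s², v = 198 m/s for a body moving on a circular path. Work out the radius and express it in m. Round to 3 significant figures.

1050 m

Rearranging a = v²/r for r: r = v²/a.
a = 122 ft/s² = 37.19 m/s²; v = 198 m/s.
r = 1054 m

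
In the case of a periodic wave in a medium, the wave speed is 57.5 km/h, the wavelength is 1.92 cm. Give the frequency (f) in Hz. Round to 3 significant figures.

832 Hz

Rearranging: f = v/λ.
v = 57.5 km/h = 15.97 m/s; λ = 1.92 cm = 0.01920 m.
f = 831.9 Hz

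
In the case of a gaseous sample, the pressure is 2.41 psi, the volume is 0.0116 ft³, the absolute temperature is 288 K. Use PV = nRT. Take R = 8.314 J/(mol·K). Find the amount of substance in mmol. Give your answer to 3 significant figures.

2.28 mmol

From the ideal-gas law: n = PV/(RT).
P = 2.41 psi = 16616 Pa; V = 0.0116 ft³ = 3.285×10^-4 m³; T = 288 K; R = 8.314 J/(mol·K).
n = 0.002279 mol
0.002279 mol × (1 mmol / 0.001000 mol) = 2.279 mmol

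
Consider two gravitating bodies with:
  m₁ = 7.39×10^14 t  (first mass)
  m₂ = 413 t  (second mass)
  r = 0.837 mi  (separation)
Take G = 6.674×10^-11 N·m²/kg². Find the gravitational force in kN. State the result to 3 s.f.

F is given directly by: F = Gm₁m₂/r².
m₁ = 7.39×10^14 t = 7.390×10^17 kg; m₂ = 413 t = 4.130×10^5 kg; r = 0.837 mi = 1347 m; G = 6.674×10^-11 N·m²/kg².
F = 1.123×10^7 N
1.123×10^7 N × (1 kN / 1000 N) = 11226 kN

11200 kN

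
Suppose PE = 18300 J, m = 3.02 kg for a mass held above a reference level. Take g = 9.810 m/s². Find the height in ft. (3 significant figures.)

2030 ft

Solving PE = m·g·h for h: h = PE/(m·g).
PE = 18300 J; m = 3.02 kg; g = 9.810 m/s².
h = 617.7 m
617.7 m × (1 ft / 0.3048 m) = 2027 ft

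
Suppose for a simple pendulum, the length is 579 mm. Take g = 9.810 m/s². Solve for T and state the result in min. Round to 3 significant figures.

Directly: T = 2π√(L/g).
L = 579 mm = 0.5790 m; g = 9.810 m/s².
T = 1.526 s
1.526 s × (1 min / 60.00 s) = 0.02544 min

0.0254 min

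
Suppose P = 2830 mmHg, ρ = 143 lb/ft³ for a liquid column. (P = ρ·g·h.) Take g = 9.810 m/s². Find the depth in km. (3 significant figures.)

Rearranging: h = P/(ρ·g).
P = 2830 mmHg = 3.773×10^5 Pa; ρ = 143 lb/ft³ = 2291 kg/m³; g = 9.810 m/s².
h = 16.79 m
16.79 m × (1 km / 1000 m) = 0.01679 km

0.0168 km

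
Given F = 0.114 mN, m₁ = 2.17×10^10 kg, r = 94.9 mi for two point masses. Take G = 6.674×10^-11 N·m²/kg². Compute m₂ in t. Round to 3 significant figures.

1840 t

From Newton's law of gravitation: m₂ = F·r²/(G·m₁).
F = 0.114 mN = 1.140×10^-4 N; m₁ = 2.17×10^10 kg; r = 94.9 mi = 1.527×10^5 m; G = 6.674×10^-11 N·m²/kg².
m₂ = 1.836×10^6 kg
1.836×10^6 kg × (1 t / 1000 kg) = 1836 t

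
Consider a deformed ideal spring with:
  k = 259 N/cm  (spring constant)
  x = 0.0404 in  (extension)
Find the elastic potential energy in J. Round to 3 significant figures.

Directly: U = ½kx².
k = 259 N/cm = 25900 N/m; x = 0.0404 in = 0.001026 m.
U = 0.01364 J

0.0136 J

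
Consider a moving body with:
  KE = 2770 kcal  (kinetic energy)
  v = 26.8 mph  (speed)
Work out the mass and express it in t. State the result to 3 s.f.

161 t

Rearranging: m = 2·KE/v².
KE = 2770 kcal = 1.159×10^7 J; v = 26.8 mph = 11.98 m/s.
m = 1.615×10^5 kg
1.615×10^5 kg × (1 t / 1000 kg) = 161.5 t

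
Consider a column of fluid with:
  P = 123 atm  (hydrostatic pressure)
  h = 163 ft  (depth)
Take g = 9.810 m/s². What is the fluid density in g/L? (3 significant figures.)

Rearranging: ρ = P/(g·h).
P = 123 atm = 1.246×10^7 Pa; h = 163 ft = 49.68 m; g = 9.810 m/s².
ρ = 25571 kg/m³
Since 1 g/L = 1 kg/m³, 25571 g/L.

25600 g/L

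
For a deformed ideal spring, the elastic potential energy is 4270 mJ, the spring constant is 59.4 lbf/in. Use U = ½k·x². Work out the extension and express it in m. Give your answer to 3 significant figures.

0.0287 m

Rearranging: x = √(2U/k).
U = 4270 mJ = 4.270 J; k = 59.4 lbf/in = 10403 N/m.
x = 0.02865 m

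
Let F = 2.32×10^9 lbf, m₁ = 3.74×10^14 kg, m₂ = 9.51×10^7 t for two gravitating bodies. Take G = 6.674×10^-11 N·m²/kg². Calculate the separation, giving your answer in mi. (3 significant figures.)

0.298 mi

Rearranging: r = √(G·m₁m₂/F).
F = 2.32×10^9 lbf = 1.032×10^10 N; m₁ = 3.74×10^14 kg; m₂ = 9.51×10^7 t = 9.510×10^10 kg; G = 6.674×10^-11 N·m²/kg².
r = 479.6 m
479.6 m × (1 mi / 1609 m) = 0.2980 mi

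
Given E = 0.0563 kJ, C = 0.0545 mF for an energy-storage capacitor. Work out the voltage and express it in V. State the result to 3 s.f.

1440 V

Rearranging: V = √(2E/C).
E = 0.0563 kJ = 56.30 J; C = 0.0545 mF = 5.450×10^-5 F.
V = 1437 V  (the unit combination reduces to kg·m²/(A·s³) = V)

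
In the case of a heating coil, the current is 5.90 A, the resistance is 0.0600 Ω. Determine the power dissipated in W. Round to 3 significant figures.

2.09 W

P is given directly by: P = I²R.
I = 5.90 A; R = 0.0600 Ω.
P = 2.089 W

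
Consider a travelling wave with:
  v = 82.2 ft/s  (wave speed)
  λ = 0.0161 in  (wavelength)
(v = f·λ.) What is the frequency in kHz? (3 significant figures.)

61.3 kHz

Rearranging v = f·λ for f: f = v/λ.
v = 82.2 ft/s = 25.05 m/s; λ = 0.0161 in = 4.089×10^-4 m.
f = 61267 Hz
61267 Hz × (1 kHz / 1000 Hz) = 61.27 kHz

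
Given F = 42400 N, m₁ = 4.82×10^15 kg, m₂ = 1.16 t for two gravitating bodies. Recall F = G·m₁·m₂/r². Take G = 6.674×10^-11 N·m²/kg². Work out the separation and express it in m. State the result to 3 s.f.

Rearranging F = G·m₁·m₂/r² for r: r = √(G·m₁m₂/F).
F = 42400 N; m₁ = 4.82×10^15 kg; m₂ = 1.16 t = 1160 kg; G = 6.674×10^-11 N·m²/kg².
r = 93.81 m

93.8 m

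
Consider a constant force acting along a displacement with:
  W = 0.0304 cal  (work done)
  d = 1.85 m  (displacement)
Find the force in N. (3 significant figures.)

Rearranging: F = W/d.
W = 0.0304 cal = 0.1272 J; d = 1.85 m.
F = 0.06875 N  (the unit combination reduces to kg·m/s² = N)

0.0688 N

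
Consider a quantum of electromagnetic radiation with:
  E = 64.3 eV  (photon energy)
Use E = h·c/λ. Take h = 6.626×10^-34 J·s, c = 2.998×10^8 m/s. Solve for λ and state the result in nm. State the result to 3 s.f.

Rearranging E = h·c/λ for λ: λ = hc/E.
E = 64.3 eV = 1.030×10^-17 J; h = 6.626×10^-34 J·s; c = 2.998×10^8 m/s.
λ = 1.928×10^-8 m
1.928×10^-8 m × (1 nm / 1.000×10^-9 m) = 19.28 nm

19.3 nm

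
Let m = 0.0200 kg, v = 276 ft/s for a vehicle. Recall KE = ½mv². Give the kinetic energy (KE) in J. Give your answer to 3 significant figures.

70.8 J

KE is given directly by: KE = ½mv².
m = 0.0200 kg; v = 276 ft/s = 84.12 m/s.
KE = 70.77 J  (the unit combination reduces to kg·m²/s² = J)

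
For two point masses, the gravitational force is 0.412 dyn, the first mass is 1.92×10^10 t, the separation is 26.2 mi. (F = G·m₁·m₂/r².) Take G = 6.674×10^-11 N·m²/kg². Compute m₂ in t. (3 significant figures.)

0.00572 t

Rearranging: m₂ = F·r²/(G·m₁).
F = 0.412 dyn = 4.120×10^-6 N; m₁ = 1.92×10^10 t = 1.920×10^13 kg; r = 26.2 mi = 42165 m; G = 6.674×10^-11 N·m²/kg².
m₂ = 5.716 kg
5.716 kg × (1 t / 1000 kg) = 0.005716 t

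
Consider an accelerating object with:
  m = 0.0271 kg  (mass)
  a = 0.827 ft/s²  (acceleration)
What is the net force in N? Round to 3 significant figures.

0.00683 N

F is given directly by: F = m·a.
m = 0.0271 kg; a = 0.827 ft/s² = 0.2521 m/s².
F = 0.006831 N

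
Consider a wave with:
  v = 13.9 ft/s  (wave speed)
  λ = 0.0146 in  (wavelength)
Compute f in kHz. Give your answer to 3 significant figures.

11.4 kHz

Rearranging v = f·λ for f: f = v/λ.
v = 13.9 ft/s = 4.237 m/s; λ = 0.0146 in = 3.708×10^-4 m.
f = 11425 Hz
11425 Hz × (1 kHz / 1000 Hz) = 11.42 kHz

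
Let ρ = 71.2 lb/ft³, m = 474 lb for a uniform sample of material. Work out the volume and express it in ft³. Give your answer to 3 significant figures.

Rearranging: V = m/ρ.
ρ = 71.2 lb/ft³ = 1141 kg/m³; m = 474 lb = 215.0 kg.
V = 0.1885 m³
0.1885 m³ × (1 ft³ / 0.02832 m³) = 6.657 ft³

6.66 ft³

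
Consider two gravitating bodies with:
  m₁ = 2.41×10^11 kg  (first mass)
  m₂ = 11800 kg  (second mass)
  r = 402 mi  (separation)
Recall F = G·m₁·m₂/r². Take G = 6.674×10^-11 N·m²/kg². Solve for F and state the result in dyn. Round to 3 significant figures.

0.0453 dyn

Directly: F = Gm₁m₂/r².
m₁ = 2.41×10^11 kg; m₂ = 11800 kg; r = 402 mi = 6.470×10^5 m; G = 6.674×10^-11 N·m²/kg².
F = 4.535×10^-7 N  (the unit combination reduces to kg·m/s² = N)
4.535×10^-7 N × (1 dyn / 1.000×10^-5 N) = 0.04535 dyn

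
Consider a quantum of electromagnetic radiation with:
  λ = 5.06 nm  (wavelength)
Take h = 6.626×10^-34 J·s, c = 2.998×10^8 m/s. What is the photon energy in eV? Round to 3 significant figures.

E is given directly by: E = hc/λ.
λ = 5.06 nm = 5.060×10^-9 m; h = 6.626×10^-34 J·s; c = 2.998×10^8 m/s.
E = 3.926×10^-17 J
3.926×10^-17 J × (1 eV / 1.602×10^-19 J) = 245.0 eV

245 eV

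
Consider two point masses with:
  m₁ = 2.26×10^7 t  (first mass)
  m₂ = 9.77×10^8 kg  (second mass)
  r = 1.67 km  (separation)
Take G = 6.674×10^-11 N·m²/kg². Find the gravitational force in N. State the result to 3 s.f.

528 N

From Newton's law of gravitation: F = Gm₁m₂/r².
m₁ = 2.26×10^7 t = 2.260×10^10 kg; m₂ = 9.77×10^8 kg; r = 1.67 km = 1670 m; G = 6.674×10^-11 N·m²/kg².
F = 528.4 N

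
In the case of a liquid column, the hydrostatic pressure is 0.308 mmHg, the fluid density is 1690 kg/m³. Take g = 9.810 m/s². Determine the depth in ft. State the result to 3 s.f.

Solving P = ρ·g·h for h: h = P/(ρ·g).
P = 0.308 mmHg = 41.06 Pa; ρ = 1690 kg/m³; g = 9.810 m/s².
h = 0.002477 m
0.002477 m × (1 ft / 0.3048 m) = 0.008126 ft

0.00813 ft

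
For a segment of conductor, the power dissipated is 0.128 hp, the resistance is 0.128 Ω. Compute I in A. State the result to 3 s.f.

27.3 A

Solving P = I²R for I: I = √(P/R).
P = 0.128 hp = 95.45 W; R = 0.128 Ω.
I = 27.31 A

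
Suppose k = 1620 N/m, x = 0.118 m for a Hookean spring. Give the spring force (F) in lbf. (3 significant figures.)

F is given directly by: F = kx.
k = 1620 N/m; x = 0.118 m.
F = 191.2 N  (the unit combination reduces to kg·m/s² = N)
191.2 N × (1 lbf / 4.448 N) = 42.97 lbf

43.0 lbf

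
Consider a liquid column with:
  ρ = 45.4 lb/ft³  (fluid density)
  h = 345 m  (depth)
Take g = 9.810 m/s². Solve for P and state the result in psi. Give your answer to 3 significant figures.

357 psi

P is given directly by: P = ρgh.
ρ = 45.4 lb/ft³ = 727.2 kg/m³; h = 345 m; g = 9.810 m/s².
P = 2.461×10^6 Pa  (the unit combination reduces to kg/(m·s²) = Pa)
2.461×10^6 Pa × (1 psi / 6895 Pa) = 357.0 psi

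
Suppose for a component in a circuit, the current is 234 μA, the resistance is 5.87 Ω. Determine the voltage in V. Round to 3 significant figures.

From Ohm's law: V = IR.
I = 234 μA = 2.340×10^-4 A; R = 5.87 Ω.
V = 0.001374 V

0.00137 V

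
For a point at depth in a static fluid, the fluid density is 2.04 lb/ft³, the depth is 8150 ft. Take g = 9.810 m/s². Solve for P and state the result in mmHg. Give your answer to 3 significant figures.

5970 mmHg

Directly: P = ρgh.
ρ = 2.04 lb/ft³ = 32.68 kg/m³; h = 8150 ft = 2484 m; g = 9.810 m/s².
P = 7.963×10^5 Pa  (the unit combination reduces to kg/(m·s²) = Pa)
7.963×10^5 Pa × (1 mmHg / 133.3 Pa) = 5973 mmHg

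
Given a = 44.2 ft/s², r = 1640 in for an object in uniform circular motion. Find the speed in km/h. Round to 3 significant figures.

85.3 km/h

Solving a = v²/r for v: v = √(a·r).
a = 44.2 ft/s² = 13.47 m/s²; r = 1640 in = 41.66 m.
v = 23.69 m/s
23.69 m/s × (1 km/h / 0.2778 m/s) = 85.28 km/h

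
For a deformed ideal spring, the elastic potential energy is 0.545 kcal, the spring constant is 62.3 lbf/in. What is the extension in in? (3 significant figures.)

Rearranging: x = √(2U/k).
U = 0.545 kcal = 2280 J; k = 62.3 lbf/in = 10910 N/m.
x = 0.6465 m
0.6465 m × (1 in / 0.02540 m) = 25.45 in

25.5 in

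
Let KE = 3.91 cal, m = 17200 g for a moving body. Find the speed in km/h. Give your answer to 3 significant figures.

Rearranging KE = ½mv² for v: v = √(2·KE/m).
KE = 3.91 cal = 16.36 J; m = 17200 g = 17.20 kg.
v = 1.379 m/s
1.379 m/s × (1 km/h / 0.2778 m/s) = 4.965 km/h

4.97 km/h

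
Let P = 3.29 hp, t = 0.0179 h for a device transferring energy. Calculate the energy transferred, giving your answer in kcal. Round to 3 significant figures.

Rearranging: W = P·t.
P = 3.29 hp = 2453 W; t = 0.0179 h = 64.44 s.
W = 1.581×10^5 J
1.581×10^5 J × (1 kcal / 4184 J) = 37.79 kcal

37.8 kcal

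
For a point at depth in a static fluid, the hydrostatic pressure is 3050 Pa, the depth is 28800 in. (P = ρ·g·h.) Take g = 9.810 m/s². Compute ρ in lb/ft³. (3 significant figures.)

0.0265 lb/ft³

Rearranging: ρ = P/(g·h).
P = 3050 Pa; h = 28800 in = 731.5 m; g = 9.810 m/s².
ρ = 0.4250 kg/m³
0.4250 kg/m³ × (1 lb/ft³ / 16.02 kg/m³) = 0.02653 lb/ft³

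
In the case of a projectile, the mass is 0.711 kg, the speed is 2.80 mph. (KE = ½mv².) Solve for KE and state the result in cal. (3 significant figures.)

Directly: KE = ½mv².
m = 0.711 kg; v = 2.80 mph = 1.252 m/s.
KE = 0.5570 J
0.5570 J × (1 cal / 4.184 J) = 0.1331 cal

0.133 cal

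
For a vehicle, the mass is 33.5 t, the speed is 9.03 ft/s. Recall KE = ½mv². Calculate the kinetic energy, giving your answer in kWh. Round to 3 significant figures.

0.0352 kWh

Directly: KE = ½mv².
m = 33.5 t = 33500 kg; v = 9.03 ft/s = 2.752 m/s.
KE = 1.269×10^5 J
1.269×10^5 J × (1 kWh / 3.600×10^6 J) = 0.03525 kWh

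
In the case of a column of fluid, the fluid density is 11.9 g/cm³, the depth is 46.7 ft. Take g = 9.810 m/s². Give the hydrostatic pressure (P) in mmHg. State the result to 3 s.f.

12500 mmHg

P is given directly by: P = ρgh.
ρ = 11.9 g/cm³ = 11900 kg/m³; h = 46.7 ft = 14.23 m; g = 9.810 m/s².
P = 1.662×10^6 Pa  (the unit combination reduces to kg/(m·s²) = Pa)
1.662×10^6 Pa × (1 mmHg / 133.3 Pa) = 12464 mmHg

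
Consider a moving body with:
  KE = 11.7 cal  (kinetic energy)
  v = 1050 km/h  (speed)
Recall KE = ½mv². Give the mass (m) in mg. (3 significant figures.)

1150 mg

Rearranging: m = 2·KE/v².
KE = 11.7 cal = 48.95 J; v = 1050 km/h = 291.7 m/s.
m = 0.001151 kg
0.001151 kg × (1 mg / 1.000×10^-6 kg) = 1151 mg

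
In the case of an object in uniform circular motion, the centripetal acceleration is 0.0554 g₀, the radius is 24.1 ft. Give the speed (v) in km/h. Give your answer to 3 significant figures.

Solving a = v²/r for v: v = √(a·r).
a = 0.0554 g₀ = 0.5433 m/s²; r = 24.1 ft = 7.346 m.
v = 1.998 m/s
1.998 m/s × (1 km/h / 0.2778 m/s) = 7.192 km/h

7.19 km/h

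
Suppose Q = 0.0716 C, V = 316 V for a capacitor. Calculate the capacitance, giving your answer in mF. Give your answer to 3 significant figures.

Directly: C = Q/V.
Q = 0.0716 C; V = 316 V.
C = 2.266×10^-4 F
2.266×10^-4 F × (1 mF / 0.001000 F) = 0.2266 mF

0.227 mF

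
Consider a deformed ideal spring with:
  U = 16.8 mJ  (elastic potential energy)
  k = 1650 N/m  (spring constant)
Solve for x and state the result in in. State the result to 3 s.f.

0.178 in

Rearranging: x = √(2U/k).
U = 16.8 mJ = 0.01680 J; k = 1650 N/m.
x = 0.004513 m
0.004513 m × (1 in / 0.02540 m) = 0.1777 in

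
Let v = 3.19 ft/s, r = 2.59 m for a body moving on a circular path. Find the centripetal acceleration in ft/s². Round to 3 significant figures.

a is given directly by: a = v²/r.
v = 3.19 ft/s = 0.9723 m/s; r = 2.59 m.
a = 0.3650 m/s²
0.3650 m/s² × (1 ft/s² / 0.3048 m/s²) = 1.198 ft/s²

1.20 ft/s²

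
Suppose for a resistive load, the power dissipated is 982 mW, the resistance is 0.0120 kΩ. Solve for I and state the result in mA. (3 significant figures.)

Rearranging P = I²R for I: I = √(P/R).
P = 982 mW = 0.9820 W; R = 0.0120 kΩ = 12.00 Ω.
I = 0.2861 A
0.2861 A × (1 mA / 0.001000 A) = 286.1 mA

286 mA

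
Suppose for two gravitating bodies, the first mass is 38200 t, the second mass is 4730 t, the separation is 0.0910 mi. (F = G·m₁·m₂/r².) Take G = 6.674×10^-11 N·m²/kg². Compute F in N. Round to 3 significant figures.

0.562 N

From Newton's law of gravitation: F = Gm₁m₂/r².
m₁ = 38200 t = 3.820×10^7 kg; m₂ = 4730 t = 4.730×10^6 kg; r = 0.0910 mi = 146.5 m; G = 6.674×10^-11 N·m²/kg².
F = 0.5623 N  (the unit combination reduces to kg·m/s² = N)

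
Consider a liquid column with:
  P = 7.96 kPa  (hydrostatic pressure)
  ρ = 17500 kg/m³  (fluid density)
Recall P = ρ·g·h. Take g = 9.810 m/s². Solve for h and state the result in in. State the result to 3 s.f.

1.83 in

Rearranging: h = P/(ρ·g).
P = 7.96 kPa = 7960 Pa; ρ = 17500 kg/m³; g = 9.810 m/s².
h = 0.04637 m
0.04637 m × (1 in / 0.02540 m) = 1.825 in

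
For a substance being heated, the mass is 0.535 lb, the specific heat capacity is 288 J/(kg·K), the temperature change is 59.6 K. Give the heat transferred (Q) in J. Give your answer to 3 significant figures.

Q is given directly by: Q = mcΔT.
m = 0.535 lb = 0.2427 kg; c = 288 J/(kg·K); ΔT = 59.6 K.
Q = 4165 J  (the unit combination reduces to kg·m²/s² = J)

4170 J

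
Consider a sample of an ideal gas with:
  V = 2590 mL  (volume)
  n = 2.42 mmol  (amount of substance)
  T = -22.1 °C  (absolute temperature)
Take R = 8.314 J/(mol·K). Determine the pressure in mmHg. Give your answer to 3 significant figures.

14.6 mmHg

From the ideal-gas law: P = nRT/V.
V = 2590 mL = 0.002590 m³; n = 2.42 mmol = 0.002420 mol; T = -22.1 °C = 251.0 K; R = 8.314 J/(mol·K).
P = 1950 Pa
1950 Pa × (1 mmHg / 133.3 Pa) = 14.63 mmHg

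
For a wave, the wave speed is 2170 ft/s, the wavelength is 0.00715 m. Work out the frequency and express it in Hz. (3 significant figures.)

Rearranging: f = v/λ.
v = 2170 ft/s = 661.4 m/s; λ = 0.00715 m.
f = 92506 Hz

92500 Hz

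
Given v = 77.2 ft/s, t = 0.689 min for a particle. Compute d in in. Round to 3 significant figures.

38300 in

Rearranging v = d/t for d: d = v·t.
v = 77.2 ft/s = 23.53 m/s; t = 0.689 min = 41.34 s.
d = 972.8 m
972.8 m × (1 in / 0.02540 m) = 38297 in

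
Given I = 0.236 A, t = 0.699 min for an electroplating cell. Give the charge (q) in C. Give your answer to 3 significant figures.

9.90 C

Directly: q = It.
I = 0.236 A; t = 0.699 min = 41.94 s.
q = 9.898 C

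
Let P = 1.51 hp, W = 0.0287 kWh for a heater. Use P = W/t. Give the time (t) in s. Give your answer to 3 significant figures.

Rearranging P = W/t for t: t = W/P.
P = 1.51 hp = 1126 W; W = 0.0287 kWh = 1.033×10^5 J.
t = 91.76 s

91.8 s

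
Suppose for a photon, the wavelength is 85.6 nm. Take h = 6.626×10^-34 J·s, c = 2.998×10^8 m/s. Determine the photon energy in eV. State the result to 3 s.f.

14.5 eV

E is given directly by: E = hc/λ.
λ = 85.6 nm = 8.560×10^-8 m; h = 6.626×10^-34 J·s; c = 2.998×10^8 m/s.
E = 2.321×10^-18 J
2.321×10^-18 J × (1 eV / 1.602×10^-19 J) = 14.48 eV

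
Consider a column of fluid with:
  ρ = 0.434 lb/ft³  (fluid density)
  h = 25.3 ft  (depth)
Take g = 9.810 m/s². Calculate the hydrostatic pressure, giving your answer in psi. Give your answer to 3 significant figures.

0.0763 psi

P is given directly by: P = ρgh.
ρ = 0.434 lb/ft³ = 6.952 kg/m³; h = 25.3 ft = 7.711 m; g = 9.810 m/s².
P = 525.9 Pa  (the unit combination reduces to kg/(m·s²) = Pa)
525.9 Pa × (1 psi / 6895 Pa) = 0.07628 psi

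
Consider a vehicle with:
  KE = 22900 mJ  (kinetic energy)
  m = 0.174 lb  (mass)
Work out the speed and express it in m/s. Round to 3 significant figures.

Rearranging: v = √(2·KE/m).
KE = 22900 mJ = 22.90 J; m = 0.174 lb = 0.07893 kg.
v = 24.09 m/s

24.1 m/s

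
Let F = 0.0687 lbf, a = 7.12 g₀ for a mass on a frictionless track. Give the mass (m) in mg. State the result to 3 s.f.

4380 mg

Solving F = m·a for m: m = F/a.
F = 0.0687 lbf = 0.3056 N; a = 7.12 g₀ = 69.82 m/s².
m = 0.004377 kg
0.004377 kg × (1 mg / 1.000×10^-6 kg) = 4377 mg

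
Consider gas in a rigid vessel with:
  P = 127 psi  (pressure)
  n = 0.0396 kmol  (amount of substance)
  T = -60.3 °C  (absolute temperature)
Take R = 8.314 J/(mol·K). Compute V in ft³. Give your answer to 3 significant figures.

Rearranging PV = nRT for V: V = nRT/P.
P = 127 psi = 8.756×10^5 Pa; n = 0.0396 kmol = 39.60 mol; T = -60.3 °C = 212.8 K; R = 8.314 J/(mol·K).
V = 0.08003 m³
0.08003 m³ × (1 ft³ / 0.02832 m³) = 2.826 ft³

2.83 ft³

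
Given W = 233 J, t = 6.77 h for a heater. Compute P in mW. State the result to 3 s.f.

9.56 mW

P is given directly by: P = W/t.
W = 233 J; t = 6.77 h = 24372 s.
P = 0.009560 W  (the unit combination reduces to kg·m²/s³ = W)
0.009560 W × (1 mW / 0.001000 W) = 9.560 mW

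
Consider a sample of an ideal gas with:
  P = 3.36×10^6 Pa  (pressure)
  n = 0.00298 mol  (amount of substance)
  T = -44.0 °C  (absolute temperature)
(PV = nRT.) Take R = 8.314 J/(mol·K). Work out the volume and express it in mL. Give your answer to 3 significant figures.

Rearranging PV = nRT for V: V = nRT/P.
P = 3.36×10^6 Pa; n = 0.00298 mol; T = -44.0 °C = 229.1 K; R = 8.314 J/(mol·K).
V = 1.690×10^-6 m³
1.690×10^-6 m³ × (1 mL / 1.000×10^-6 m³) = 1.690 mL

1.69 mL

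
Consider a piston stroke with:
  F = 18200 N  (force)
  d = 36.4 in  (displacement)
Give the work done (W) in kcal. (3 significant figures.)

W is given directly by: W = F·d.
F = 18200 N; d = 36.4 in = 0.9246 m.
W = 16827 J  (the unit combination reduces to kg·m²/s² = J)
16827 J × (1 kcal / 4184 J) = 4.022 kcal

4.02 kcal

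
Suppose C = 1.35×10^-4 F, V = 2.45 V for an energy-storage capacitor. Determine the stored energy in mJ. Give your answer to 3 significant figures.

0.405 mJ

E is given directly by: E = ½CV².
C = 1.35×10^-4 F; V = 2.45 V.
E = 4.052×10^-4 J
4.052×10^-4 J × (1 mJ / 0.001000 J) = 0.4052 mJ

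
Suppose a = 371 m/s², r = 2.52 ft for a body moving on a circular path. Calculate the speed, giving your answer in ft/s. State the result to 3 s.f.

55.4 ft/s

Rearranging a = v²/r for v: v = √(a·r).
a = 371 m/s²; r = 2.52 ft = 0.7681 m.
v = 16.88 m/s
16.88 m/s × (1 ft/s / 0.3048 m/s) = 55.38 ft/s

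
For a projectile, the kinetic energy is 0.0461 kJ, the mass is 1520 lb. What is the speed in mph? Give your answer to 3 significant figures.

Solving KE = ½mv² for v: v = √(2·KE/m).
KE = 0.0461 kJ = 46.10 J; m = 1520 lb = 689.5 kg.
v = 0.3657 m/s
0.3657 m/s × (1 mph / 0.4470 m/s) = 0.8180 mph

0.818 mph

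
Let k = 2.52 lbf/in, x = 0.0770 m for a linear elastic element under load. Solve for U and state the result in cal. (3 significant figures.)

U is given directly by: U = ½kx².
k = 2.52 lbf/in = 441.3 N/m; x = 0.0770 m.
U = 1.308 J  (the unit combination reduces to kg·m²/s² = J)
1.308 J × (1 cal / 4.184 J) = 0.3127 cal

0.313 cal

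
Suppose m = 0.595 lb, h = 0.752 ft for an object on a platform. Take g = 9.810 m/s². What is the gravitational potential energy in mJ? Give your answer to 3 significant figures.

607 mJ

PE is given directly by: PE = mgh.
m = 0.595 lb = 0.2699 kg; h = 0.752 ft = 0.2292 m; g = 9.810 m/s².
PE = 0.6069 J
0.6069 J × (1 mJ / 0.001000 J) = 606.9 mJ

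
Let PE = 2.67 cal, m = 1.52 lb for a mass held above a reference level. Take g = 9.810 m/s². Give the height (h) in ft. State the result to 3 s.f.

5.42 ft

Rearranging: h = PE/(m·g).
PE = 2.67 cal = 11.17 J; m = 1.52 lb = 0.6895 kg; g = 9.810 m/s².
h = 1.652 m
1.652 m × (1 ft / 0.3048 m) = 5.419 ft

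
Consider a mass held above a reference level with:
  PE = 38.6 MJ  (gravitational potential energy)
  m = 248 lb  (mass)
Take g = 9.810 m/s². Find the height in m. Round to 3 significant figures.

35000 m

Rearranging PE = m·g·h for h: h = PE/(m·g).
PE = 38.6 MJ = 3.860×10^7 J; m = 248 lb = 112.5 kg; g = 9.810 m/s².
h = 34978 m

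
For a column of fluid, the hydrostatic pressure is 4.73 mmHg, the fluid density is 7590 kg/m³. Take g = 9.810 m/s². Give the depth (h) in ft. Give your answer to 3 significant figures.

Rearranging P = ρ·g·h for h: h = P/(ρ·g).
P = 4.73 mmHg = 630.6 Pa; ρ = 7590 kg/m³; g = 9.810 m/s².
h = 0.008469 m
0.008469 m × (1 ft / 0.3048 m) = 0.02779 ft

0.0278 ft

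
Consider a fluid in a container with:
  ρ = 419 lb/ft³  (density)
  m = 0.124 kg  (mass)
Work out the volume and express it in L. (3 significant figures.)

0.0185 L

Solving ρ = m/V for V: V = m/ρ.
ρ = 419 lb/ft³ = 6712 kg/m³; m = 0.124 kg.
V = 1.848×10^-5 m³
1.848×10^-5 m³ × (1 L / 0.001000 m³) = 0.01848 L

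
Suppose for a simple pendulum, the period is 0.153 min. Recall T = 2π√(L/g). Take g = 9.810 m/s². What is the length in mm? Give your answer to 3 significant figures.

Rearranging T = 2π√(L/g) for L: L = g·(T/2π)².
T = 0.153 min = 9.180 s; g = 9.810 m/s².
L = 20.94 m
20.94 m × (1 mm / 0.001000 m) = 20941 mm

20900 mm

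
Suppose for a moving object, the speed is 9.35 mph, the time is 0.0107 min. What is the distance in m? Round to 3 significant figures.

2.68 m

Rearranging v = d/t for d: d = v·t.
v = 9.35 mph = 4.180 m/s; t = 0.0107 min = 0.6420 s.
d = 2.683 m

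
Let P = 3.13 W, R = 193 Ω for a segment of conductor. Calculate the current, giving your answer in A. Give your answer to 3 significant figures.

0.127 A

Rearranging: I = √(P/R).
P = 3.13 W; R = 193 Ω.
I = 0.1273 A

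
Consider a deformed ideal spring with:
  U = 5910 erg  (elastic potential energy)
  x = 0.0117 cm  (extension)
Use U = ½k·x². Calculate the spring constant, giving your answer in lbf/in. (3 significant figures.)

Rearranging U = ½k·x² for k: k = 2U/x².
U = 5910 erg = 5.910×10^-4 J; x = 0.0117 cm = 1.170×10^-4 m.
k = 86347 N/m
86347 N/m × (1 lbf/in / 175.1 N/m) = 493.1 lbf/in

493 lbf/in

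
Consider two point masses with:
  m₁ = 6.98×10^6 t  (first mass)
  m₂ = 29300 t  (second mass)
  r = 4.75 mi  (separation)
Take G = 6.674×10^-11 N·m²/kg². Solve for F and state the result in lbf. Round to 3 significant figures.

From Newton's law of gravitation: F = Gm₁m₂/r².
m₁ = 6.98×10^6 t = 6.980×10^9 kg; m₂ = 29300 t = 2.930×10^7 kg; r = 4.75 mi = 7644 m; G = 6.674×10^-11 N·m²/kg².
F = 0.2336 N
0.2336 N × (1 lbf / 4.448 N) = 0.05251 lbf

0.0525 lbf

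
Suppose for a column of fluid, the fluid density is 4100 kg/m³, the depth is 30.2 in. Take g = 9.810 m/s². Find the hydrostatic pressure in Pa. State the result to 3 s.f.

Directly: P = ρgh.
ρ = 4100 kg/m³; h = 30.2 in = 0.7671 m; g = 9.810 m/s².
P = 30853 Pa

30900 Pa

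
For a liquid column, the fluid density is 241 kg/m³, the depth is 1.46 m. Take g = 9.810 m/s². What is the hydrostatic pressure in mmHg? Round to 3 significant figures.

Directly: P = ρgh.
ρ = 241 kg/m³; h = 1.46 m; g = 9.810 m/s².
P = 3452 Pa  (the unit combination reduces to kg/(m·s²) = Pa)
3452 Pa × (1 mmHg / 133.3 Pa) = 25.89 mmHg

25.9 mmHg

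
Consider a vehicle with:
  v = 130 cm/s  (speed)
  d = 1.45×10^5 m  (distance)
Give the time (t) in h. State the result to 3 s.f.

Rearranging v = d/t for t: t = d/v.
v = 130 cm/s = 1.300 m/s; d = 1.45×10^5 m.
t = 1.115×10^5 s
1.115×10^5 s × (1 h / 3600 s) = 30.98 h

31.0 h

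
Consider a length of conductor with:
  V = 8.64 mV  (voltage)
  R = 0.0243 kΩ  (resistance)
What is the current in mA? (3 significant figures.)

From Ohm's law: I = V/R.
V = 8.64 mV = 0.008640 V; R = 0.0243 kΩ = 24.30 Ω.
I = 3.556×10^-4 A
3.556×10^-4 A × (1 mA / 0.001000 A) = 0.3556 mA

0.356 mA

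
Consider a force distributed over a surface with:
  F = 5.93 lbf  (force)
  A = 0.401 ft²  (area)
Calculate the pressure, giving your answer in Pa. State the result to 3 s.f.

P is given directly by: P = F/A.
F = 5.93 lbf = 26.38 N; A = 0.401 ft² = 0.03725 m².
P = 708.1 Pa  (the unit combination reduces to kg/(m·s²) = Pa)

708 Pa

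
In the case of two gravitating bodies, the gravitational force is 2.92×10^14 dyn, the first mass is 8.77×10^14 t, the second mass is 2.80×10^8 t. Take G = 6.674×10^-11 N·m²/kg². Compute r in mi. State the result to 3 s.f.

Rearranging F = G·m₁·m₂/r² for r: r = √(G·m₁m₂/F).
F = 2.92×10^14 dyn = 2.920×10^9 N; m₁ = 8.77×10^14 t = 8.770×10^17 kg; m₂ = 2.80×10^8 t = 2.800×10^11 kg; G = 6.674×10^-11 N·m²/kg².
r = 74917 m
74917 m × (1 mi / 1609 m) = 46.55 mi

46.6 mi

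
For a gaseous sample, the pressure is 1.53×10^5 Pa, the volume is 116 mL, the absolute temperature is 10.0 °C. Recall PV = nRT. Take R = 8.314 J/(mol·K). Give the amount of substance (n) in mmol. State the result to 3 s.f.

7.54 mmol

Solving PV = nRT for n: n = PV/(RT).
P = 1.53×10^5 Pa; V = 116 mL = 1.160×10^-4 m³; T = 10.0 °C = 283.1 K; R = 8.314 J/(mol·K).
n = 0.007539 mol
0.007539 mol × (1 mmol / 0.001000 mol) = 7.539 mmol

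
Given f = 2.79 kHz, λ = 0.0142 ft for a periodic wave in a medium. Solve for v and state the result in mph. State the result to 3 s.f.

Directly: v = fλ.
f = 2.79 kHz = 2790 Hz; λ = 0.0142 ft = 0.004328 m.
v = 12.08 m/s
12.08 m/s × (1 mph / 0.4470 m/s) = 27.01 mph

27.0 mph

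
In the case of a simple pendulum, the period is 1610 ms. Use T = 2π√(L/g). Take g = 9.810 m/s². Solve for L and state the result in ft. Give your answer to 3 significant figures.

2.11 ft

Rearranging: L = g·(T/2π)².
T = 1610 ms = 1.610 s; g = 9.810 m/s².
L = 0.6441 m
0.6441 m × (1 ft / 0.3048 m) = 2.113 ft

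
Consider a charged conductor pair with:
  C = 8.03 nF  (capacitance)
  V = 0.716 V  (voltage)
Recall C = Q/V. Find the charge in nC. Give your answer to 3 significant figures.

Rearranging: Q = CV.
C = 8.03 nF = 8.030×10^-9 F; V = 0.716 V.
Q = 5.749×10^-9 C  (the unit combination reduces to A·s = C)
5.749×10^-9 C × (1 nC / 1.000×10^-9 C) = 5.749 nC

5.75 nC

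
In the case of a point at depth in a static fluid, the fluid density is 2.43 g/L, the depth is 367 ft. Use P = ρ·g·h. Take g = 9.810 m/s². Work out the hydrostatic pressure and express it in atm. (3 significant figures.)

P is given directly by: P = ρgh.
ρ = 2.43 g/L = 2.430 kg/m³; h = 367 ft = 111.9 m; g = 9.810 m/s².
P = 2667 Pa  (the unit combination reduces to kg/(m·s²) = Pa)
2667 Pa × (1 atm / 1.013×10^5 Pa) = 0.02632 atm

0.0263 atm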